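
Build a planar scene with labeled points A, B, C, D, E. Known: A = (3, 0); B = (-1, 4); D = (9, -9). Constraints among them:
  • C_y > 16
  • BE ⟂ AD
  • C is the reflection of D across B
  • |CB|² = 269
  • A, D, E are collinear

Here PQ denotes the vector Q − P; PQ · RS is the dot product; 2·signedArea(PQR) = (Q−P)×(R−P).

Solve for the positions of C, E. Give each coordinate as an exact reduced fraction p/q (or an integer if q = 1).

1. C_x = -11  [C is the reflection of D across B]
2. C_y = 17  [C is the reflection of D across B]
   → C = (-11, 17)
3. E_x = -1/13  [A, D, E are collinear ∩ BE ⟂ AD]
4. E_y = 60/13  [A, D, E are collinear ∩ BE ⟂ AD]
   → E = (-1/13, 60/13)

C = (-11, 17)
E = (-1/13, 60/13)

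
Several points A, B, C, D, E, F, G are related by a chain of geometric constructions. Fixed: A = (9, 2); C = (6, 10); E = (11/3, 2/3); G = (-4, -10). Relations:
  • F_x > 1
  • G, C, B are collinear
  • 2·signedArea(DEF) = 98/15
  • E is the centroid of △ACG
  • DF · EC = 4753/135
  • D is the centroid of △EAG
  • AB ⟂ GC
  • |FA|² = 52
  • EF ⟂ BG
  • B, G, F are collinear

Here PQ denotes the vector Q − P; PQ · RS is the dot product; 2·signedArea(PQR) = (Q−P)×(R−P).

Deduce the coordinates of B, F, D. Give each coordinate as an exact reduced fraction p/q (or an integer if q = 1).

B = (17/5, 24/5)
D = (26/9, -22/9)
F = (9/5, 8/5)

1. B_x = 17/5  [G, C, B are collinear ∩ AB ⟂ GC]
2. B_y = 24/5  [G, C, B are collinear ∩ AB ⟂ GC]
   → B = (17/5, 24/5)
3. F_x = 9/5  [B, G, F are collinear ∩ EF ⟂ BG]
4. F_y = 8/5  [B, G, F are collinear ∩ EF ⟂ BG]
   → F = (9/5, 8/5)
5. D_x = 26/9  [D is the centroid of △EAG]
6. D_y = -22/9  [D is the centroid of △EAG]
   → D = (26/9, -22/9)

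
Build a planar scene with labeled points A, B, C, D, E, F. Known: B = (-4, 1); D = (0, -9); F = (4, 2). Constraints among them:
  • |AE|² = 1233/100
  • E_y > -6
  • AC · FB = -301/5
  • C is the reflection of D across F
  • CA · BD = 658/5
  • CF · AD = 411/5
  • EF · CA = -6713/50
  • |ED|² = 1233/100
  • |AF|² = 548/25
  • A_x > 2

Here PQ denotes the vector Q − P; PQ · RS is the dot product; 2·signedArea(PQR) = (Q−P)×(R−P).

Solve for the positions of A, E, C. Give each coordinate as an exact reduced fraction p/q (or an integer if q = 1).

A = (12/5, -12/5)
C = (8, 13)
E = (6/5, -57/10)

1. C_x = 8  [C is the reflection of D across F]
2. C_y = 13  [C is the reflection of D across F]
   → C = (8, 13)
3. A_x = 12/5  [AC · FB = -301/5 ∩ CA · BD = 658/5]
4. A_y = -12/5  [AC · FB = -301/5 ∩ CA · BD = 658/5]
   → A = (12/5, -12/5)
5. E_x = 6/5  [line 28/5·x + 77/5·y + 4053/50 = 0 ∩ |ED|² = 1233/100]
6. E_y = -57/10  [line 28/5·x + 77/5·y + 4053/50 = 0 ∩ |ED|² = 1233/100]
   → E = (6/5, -57/10)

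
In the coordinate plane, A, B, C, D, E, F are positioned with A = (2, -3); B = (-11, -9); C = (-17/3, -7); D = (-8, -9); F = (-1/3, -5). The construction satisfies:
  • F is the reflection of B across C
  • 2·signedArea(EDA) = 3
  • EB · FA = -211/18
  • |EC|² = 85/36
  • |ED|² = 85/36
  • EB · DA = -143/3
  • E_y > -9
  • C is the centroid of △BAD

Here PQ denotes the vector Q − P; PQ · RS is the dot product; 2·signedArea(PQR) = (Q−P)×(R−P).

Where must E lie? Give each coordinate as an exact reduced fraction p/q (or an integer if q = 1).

1. E_x = -41/6  [EB · FA = -211/18 ∩ 2·signedArea(EDA) = 3]
2. E_y = -8  [EB · FA = -211/18 ∩ 2·signedArea(EDA) = 3]
   → E = (-41/6, -8)

E = (-41/6, -8)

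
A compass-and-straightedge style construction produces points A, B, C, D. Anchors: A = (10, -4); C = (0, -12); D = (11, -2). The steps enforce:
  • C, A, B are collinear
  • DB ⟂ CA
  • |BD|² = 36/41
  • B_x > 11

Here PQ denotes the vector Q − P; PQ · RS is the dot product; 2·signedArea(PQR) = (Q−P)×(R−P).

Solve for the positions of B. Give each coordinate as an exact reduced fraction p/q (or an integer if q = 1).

1. B_x = 475/41  [C, A, B are collinear ∩ DB ⟂ CA]
2. B_y = -112/41  [C, A, B are collinear ∩ DB ⟂ CA]
   → B = (475/41, -112/41)

B = (475/41, -112/41)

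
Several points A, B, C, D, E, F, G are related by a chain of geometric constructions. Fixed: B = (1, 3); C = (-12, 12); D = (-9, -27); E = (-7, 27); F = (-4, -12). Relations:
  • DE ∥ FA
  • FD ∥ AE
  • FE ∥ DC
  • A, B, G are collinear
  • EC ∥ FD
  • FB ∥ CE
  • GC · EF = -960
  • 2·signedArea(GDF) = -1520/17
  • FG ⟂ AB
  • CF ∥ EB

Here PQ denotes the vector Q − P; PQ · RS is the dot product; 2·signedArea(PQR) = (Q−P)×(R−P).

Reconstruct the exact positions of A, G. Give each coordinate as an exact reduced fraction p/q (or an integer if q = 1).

A = (-2, 42)
G = (36/17, -196/17)

1. A_x = -2  [FD ∥ AE ∩ DE ∥ FA]
2. A_y = 42  [FD ∥ AE ∩ DE ∥ FA]
   → A = (-2, 42)
3. G_x = 36/17  [A, B, G are collinear ∩ FG ⟂ AB]
4. G_y = -196/17  [A, B, G are collinear ∩ FG ⟂ AB]
   → G = (36/17, -196/17)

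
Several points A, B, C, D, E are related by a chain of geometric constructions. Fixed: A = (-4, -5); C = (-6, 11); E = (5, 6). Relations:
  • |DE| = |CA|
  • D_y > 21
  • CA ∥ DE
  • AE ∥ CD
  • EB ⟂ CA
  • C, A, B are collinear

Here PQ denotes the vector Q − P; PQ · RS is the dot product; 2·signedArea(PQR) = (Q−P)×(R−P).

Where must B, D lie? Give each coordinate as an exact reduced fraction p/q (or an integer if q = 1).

1. B_x = -339/65  [C, A, B are collinear ∩ EB ⟂ CA]
2. B_y = 307/65  [C, A, B are collinear ∩ EB ⟂ CA]
   → B = (-339/65, 307/65)
3. D_x = 3  [CA ∥ DE ∩ AE ∥ CD]
4. D_y = 22  [CA ∥ DE ∩ AE ∥ CD]
   → D = (3, 22)

B = (-339/65, 307/65)
D = (3, 22)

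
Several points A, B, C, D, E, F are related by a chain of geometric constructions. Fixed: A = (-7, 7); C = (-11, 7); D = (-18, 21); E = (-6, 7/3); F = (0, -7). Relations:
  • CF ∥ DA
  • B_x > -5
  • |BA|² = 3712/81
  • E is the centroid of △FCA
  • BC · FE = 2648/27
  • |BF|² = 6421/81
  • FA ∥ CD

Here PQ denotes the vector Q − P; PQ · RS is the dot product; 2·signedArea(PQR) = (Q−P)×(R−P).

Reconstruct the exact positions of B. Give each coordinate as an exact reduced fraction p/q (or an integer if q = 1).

1. B_x = -13/3  [line 6·x + -28/3·y + 898/27 = 0 ∩ |BF|² = 6421/81]
2. B_y = 7/9  [line 6·x + -28/3·y + 898/27 = 0 ∩ |BF|² = 6421/81]
   → B = (-13/3, 7/9)

B = (-13/3, 7/9)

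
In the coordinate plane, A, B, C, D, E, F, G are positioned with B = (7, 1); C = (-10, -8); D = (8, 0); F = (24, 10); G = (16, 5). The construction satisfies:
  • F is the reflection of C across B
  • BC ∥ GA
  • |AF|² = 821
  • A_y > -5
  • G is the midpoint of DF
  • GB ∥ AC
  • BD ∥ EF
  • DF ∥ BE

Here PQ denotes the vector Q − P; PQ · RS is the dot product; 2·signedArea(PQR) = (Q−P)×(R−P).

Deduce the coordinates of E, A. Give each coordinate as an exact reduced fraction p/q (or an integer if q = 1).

A = (-1, -4)
E = (23, 11)

1. E_x = 23  [BD ∥ EF ∩ DF ∥ BE]
2. E_y = 11  [BD ∥ EF ∩ DF ∥ BE]
   → E = (23, 11)
3. A_x = -1  [GB ∥ AC ∩ BC ∥ GA]
4. A_y = -4  [GB ∥ AC ∩ BC ∥ GA]
   → A = (-1, -4)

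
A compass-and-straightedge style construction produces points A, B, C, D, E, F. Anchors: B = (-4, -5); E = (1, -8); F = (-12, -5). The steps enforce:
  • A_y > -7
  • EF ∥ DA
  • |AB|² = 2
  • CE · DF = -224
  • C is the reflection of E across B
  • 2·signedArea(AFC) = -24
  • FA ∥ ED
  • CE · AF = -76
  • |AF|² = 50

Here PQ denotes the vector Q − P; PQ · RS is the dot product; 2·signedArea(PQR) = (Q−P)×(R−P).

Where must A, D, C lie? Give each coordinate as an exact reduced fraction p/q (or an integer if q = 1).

A = (-5, -6)
C = (-9, -2)
D = (8, -9)

1. C_x = -9  [C is the reflection of E across B]
2. C_y = -2  [C is the reflection of E across B]
   → C = (-9, -2)
3. A_x = -5  [2·signedArea(AFC) = -24 ∩ CE · AF = -76]
4. A_y = -6  [2·signedArea(AFC) = -24 ∩ CE · AF = -76]
   → A = (-5, -6)
5. D_x = 8  [EF ∥ DA ∩ FA ∥ ED]
6. D_y = -9  [EF ∥ DA ∩ FA ∥ ED]
   → D = (8, -9)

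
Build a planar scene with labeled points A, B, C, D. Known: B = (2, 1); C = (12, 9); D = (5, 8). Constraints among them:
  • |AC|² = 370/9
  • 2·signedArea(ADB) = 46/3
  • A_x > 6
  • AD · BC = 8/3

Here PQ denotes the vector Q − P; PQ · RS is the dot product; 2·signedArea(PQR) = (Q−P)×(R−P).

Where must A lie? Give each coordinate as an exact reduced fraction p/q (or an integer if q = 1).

1. A_x = 19/3  [2·signedArea(ADB) = 46/3 ∩ AD · BC = 8/3]
2. A_y = 6  [2·signedArea(ADB) = 46/3 ∩ AD · BC = 8/3]
   → A = (19/3, 6)

A = (19/3, 6)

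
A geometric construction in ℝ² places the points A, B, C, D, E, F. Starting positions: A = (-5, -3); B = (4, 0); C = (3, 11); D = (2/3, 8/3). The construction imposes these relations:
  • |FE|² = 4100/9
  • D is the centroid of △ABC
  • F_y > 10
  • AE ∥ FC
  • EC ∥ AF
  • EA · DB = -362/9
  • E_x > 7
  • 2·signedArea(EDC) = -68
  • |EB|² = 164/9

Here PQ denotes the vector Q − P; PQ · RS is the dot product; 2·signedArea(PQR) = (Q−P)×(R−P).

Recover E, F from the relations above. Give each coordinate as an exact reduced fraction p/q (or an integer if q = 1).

1. E_x = 22/3  [2·signedArea(EDC) = -68 ∩ EA · DB = -362/9]
2. E_y = -8/3  [2·signedArea(EDC) = -68 ∩ EA · DB = -362/9]
   → E = (22/3, -8/3)
3. F_x = -28/3  [AE ∥ FC ∩ EC ∥ AF]
4. F_y = 32/3  [AE ∥ FC ∩ EC ∥ AF]
   → F = (-28/3, 32/3)

E = (22/3, -8/3)
F = (-28/3, 32/3)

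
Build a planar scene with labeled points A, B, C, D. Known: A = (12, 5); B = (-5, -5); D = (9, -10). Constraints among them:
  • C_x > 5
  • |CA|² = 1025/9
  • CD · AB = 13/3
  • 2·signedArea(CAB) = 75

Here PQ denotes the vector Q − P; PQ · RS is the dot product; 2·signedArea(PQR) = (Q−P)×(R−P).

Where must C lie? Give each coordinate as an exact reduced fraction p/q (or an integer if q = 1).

1. C_x = 16/3  [2·signedArea(CAB) = 75 ∩ CD · AB = 13/3]
2. C_y = -10/3  [2·signedArea(CAB) = 75 ∩ CD · AB = 13/3]
   → C = (16/3, -10/3)

C = (16/3, -10/3)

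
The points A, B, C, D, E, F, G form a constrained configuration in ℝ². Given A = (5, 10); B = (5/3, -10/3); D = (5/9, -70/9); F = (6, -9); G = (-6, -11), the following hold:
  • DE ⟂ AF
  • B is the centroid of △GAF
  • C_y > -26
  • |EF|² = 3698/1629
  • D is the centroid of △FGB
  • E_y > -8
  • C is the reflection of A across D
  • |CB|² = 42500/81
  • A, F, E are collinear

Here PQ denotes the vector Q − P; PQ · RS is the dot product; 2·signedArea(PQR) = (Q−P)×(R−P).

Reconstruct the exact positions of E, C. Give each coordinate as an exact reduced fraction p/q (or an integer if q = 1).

1. E_x = 3215/543  [A, F, E are collinear ∩ DE ⟂ AF]
2. E_y = -4070/543  [A, F, E are collinear ∩ DE ⟂ AF]
   → E = (3215/543, -4070/543)
3. C_x = -35/9  [C is the reflection of A across D]
4. C_y = -230/9  [C is the reflection of A across D]
   → C = (-35/9, -230/9)

C = (-35/9, -230/9)
E = (3215/543, -4070/543)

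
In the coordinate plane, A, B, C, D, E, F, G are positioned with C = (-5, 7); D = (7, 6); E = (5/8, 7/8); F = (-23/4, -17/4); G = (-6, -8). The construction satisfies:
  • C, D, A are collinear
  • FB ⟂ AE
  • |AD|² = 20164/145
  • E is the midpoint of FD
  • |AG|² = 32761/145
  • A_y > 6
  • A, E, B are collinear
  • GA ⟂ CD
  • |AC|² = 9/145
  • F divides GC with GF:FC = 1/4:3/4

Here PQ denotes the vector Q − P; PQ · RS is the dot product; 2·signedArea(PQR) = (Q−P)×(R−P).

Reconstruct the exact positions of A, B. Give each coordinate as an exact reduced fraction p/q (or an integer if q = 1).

A = (-689/145, 1012/145)
B = (68006777/178081460, 204974039/178081460)

1. A_x = -689/145  [C, D, A are collinear ∩ GA ⟂ CD]
2. A_y = 1012/145  [C, D, A are collinear ∩ GA ⟂ CD]
   → A = (-689/145, 1012/145)
3. B_x = 68006777/178081460  [A, E, B are collinear ∩ FB ⟂ AE]
4. B_y = 204974039/178081460  [A, E, B are collinear ∩ FB ⟂ AE]
   → B = (68006777/178081460, 204974039/178081460)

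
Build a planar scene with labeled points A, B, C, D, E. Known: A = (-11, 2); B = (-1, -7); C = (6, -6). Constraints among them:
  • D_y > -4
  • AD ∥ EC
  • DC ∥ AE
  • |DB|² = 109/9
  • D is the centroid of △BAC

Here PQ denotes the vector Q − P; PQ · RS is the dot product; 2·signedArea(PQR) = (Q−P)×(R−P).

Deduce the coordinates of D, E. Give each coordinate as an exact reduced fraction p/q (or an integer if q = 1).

D = (-2, -11/3)
E = (-3, -1/3)

1. D_x = -2  [D is the centroid of △BAC]
2. D_y = -11/3  [D is the centroid of △BAC]
   → D = (-2, -11/3)
3. E_x = -3  [AD ∥ EC ∩ DC ∥ AE]
4. E_y = -1/3  [AD ∥ EC ∩ DC ∥ AE]
   → E = (-3, -1/3)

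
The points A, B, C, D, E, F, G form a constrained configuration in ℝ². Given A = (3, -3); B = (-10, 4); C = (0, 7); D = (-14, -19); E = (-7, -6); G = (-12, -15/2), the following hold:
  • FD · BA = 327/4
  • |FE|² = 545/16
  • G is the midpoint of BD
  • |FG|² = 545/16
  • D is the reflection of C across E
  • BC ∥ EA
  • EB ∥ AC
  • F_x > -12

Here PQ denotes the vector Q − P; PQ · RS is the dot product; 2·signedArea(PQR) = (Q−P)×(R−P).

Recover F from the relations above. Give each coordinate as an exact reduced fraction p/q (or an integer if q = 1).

F = (-11, -7/4)

1. F_x = -11  [line -13·x + 7·y + -523/4 = 0 ∩ |FE|² = 545/16]
2. F_y = -7/4  [line -13·x + 7·y + -523/4 = 0 ∩ |FE|² = 545/16]
   → F = (-11, -7/4)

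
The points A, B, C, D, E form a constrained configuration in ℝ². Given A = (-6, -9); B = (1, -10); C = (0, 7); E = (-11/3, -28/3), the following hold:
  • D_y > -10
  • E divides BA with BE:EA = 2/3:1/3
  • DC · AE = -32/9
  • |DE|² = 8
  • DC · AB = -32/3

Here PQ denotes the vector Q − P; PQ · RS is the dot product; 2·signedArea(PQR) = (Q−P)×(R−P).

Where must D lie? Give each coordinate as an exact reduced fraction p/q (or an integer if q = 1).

1. D_x = -13/15  [line -7·x + 1·y + 11/3 = 0 ∩ |DE|² = 8]
2. D_y = -146/15  [line -7·x + 1·y + 11/3 = 0 ∩ |DE|² = 8]
   → D = (-13/15, -146/15)

D = (-13/15, -146/15)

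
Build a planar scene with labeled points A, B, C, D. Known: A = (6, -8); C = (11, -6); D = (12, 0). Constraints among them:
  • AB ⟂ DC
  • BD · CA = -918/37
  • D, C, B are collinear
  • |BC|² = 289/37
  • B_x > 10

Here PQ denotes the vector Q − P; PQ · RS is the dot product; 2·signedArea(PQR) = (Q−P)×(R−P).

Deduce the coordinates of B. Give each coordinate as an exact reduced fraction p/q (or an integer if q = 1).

1. B_x = 390/37  [D, C, B are collinear ∩ AB ⟂ DC]
2. B_y = -324/37  [D, C, B are collinear ∩ AB ⟂ DC]
   → B = (390/37, -324/37)

B = (390/37, -324/37)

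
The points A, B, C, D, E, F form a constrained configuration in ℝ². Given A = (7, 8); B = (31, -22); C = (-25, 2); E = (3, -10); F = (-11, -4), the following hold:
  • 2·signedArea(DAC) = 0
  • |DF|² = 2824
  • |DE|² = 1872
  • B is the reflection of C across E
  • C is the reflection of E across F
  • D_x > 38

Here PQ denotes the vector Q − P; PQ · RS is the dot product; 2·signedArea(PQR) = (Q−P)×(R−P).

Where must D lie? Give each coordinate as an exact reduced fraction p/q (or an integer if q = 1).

1. D_x = 39  [line 6·x + -32·y + 214 = 0 ∩ |DF|² = 2824]
2. D_y = 14  [line 6·x + -32·y + 214 = 0 ∩ |DF|² = 2824]
   → D = (39, 14)

D = (39, 14)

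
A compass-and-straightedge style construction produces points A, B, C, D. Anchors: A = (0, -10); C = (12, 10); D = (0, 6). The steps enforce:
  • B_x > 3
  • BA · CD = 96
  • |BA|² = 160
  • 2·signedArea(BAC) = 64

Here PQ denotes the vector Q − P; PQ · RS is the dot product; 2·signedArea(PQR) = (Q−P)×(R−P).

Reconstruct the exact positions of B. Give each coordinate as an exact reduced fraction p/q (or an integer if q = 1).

1. B_x = 4  [BA · CD = 96 ∩ 2·signedArea(BAC) = 64]
2. B_y = 2  [BA · CD = 96 ∩ 2·signedArea(BAC) = 64]
   → B = (4, 2)

B = (4, 2)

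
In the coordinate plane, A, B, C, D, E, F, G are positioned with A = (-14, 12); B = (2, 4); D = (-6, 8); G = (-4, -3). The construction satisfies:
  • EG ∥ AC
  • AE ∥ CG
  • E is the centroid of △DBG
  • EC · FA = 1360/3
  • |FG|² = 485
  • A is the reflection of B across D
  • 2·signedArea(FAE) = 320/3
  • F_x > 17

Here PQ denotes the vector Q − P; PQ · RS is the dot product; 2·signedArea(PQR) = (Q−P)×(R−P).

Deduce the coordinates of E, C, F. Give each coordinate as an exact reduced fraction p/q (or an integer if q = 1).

1. E_x = -8/3  [E is the centroid of △DBG]
2. E_y = 3  [E is the centroid of △DBG]
   → E = (-8/3, 3)
3. C_x = -46/3  [AE ∥ CG ∩ EG ∥ AC]
4. C_y = 6  [AE ∥ CG ∩ EG ∥ AC]
   → C = (-46/3, 6)
5. F_x = 18  [2·signedArea(FAE) = 320/3 ∩ EC · FA = 1360/3]
6. F_y = -4  [2·signedArea(FAE) = 320/3 ∩ EC · FA = 1360/3]
   → F = (18, -4)

C = (-46/3, 6)
E = (-8/3, 3)
F = (18, -4)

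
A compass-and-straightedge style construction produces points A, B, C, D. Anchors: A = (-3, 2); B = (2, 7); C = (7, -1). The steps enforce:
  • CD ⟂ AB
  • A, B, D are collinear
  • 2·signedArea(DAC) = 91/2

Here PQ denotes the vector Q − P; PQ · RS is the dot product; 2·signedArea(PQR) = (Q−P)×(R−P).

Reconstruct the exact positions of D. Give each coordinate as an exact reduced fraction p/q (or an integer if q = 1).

1. D_x = 1/2  [A, B, D are collinear ∩ CD ⟂ AB]
2. D_y = 11/2  [A, B, D are collinear ∩ CD ⟂ AB]
   → D = (1/2, 11/2)

D = (1/2, 11/2)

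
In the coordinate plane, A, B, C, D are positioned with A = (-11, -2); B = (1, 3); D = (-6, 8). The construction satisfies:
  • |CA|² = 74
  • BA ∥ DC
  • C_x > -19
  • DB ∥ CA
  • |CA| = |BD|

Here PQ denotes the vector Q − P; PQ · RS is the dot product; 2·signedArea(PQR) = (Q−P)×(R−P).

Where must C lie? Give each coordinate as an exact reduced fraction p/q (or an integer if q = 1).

1. C_x = -18  [DB ∥ CA ∩ BA ∥ DC]
2. C_y = 3  [DB ∥ CA ∩ BA ∥ DC]
   → C = (-18, 3)

C = (-18, 3)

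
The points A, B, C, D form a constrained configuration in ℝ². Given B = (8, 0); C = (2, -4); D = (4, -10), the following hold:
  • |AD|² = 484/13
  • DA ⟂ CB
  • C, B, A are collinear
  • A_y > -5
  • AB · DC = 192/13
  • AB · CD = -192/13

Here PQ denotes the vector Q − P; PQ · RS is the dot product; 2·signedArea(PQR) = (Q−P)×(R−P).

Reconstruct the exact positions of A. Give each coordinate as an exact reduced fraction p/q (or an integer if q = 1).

A = (8/13, -64/13)

1. A_x = 8/13  [C, B, A are collinear ∩ DA ⟂ CB]
2. A_y = -64/13  [C, B, A are collinear ∩ DA ⟂ CB]
   → A = (8/13, -64/13)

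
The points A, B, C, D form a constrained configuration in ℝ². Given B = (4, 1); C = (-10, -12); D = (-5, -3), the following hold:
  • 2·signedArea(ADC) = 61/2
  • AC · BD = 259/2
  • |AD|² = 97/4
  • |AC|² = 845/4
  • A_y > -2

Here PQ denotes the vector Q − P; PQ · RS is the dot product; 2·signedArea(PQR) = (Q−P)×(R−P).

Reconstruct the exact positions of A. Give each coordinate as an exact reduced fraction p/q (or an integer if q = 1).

A = (-1/2, -1)

1. A_x = -1/2  [2·signedArea(ADC) = 61/2 ∩ AC · BD = 259/2]
2. A_y = -1  [2·signedArea(ADC) = 61/2 ∩ AC · BD = 259/2]
   → A = (-1/2, -1)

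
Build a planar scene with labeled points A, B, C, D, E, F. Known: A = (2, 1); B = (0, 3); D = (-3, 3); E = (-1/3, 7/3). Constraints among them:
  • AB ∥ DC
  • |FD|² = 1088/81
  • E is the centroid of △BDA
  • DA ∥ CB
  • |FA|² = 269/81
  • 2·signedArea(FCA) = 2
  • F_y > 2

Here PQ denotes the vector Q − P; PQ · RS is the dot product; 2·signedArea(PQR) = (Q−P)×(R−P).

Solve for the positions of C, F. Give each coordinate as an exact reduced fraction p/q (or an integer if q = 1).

C = (-5, 5)
F = (5/9, 19/9)

1. C_x = -5  [DA ∥ CB ∩ AB ∥ DC]
2. C_y = 5  [DA ∥ CB ∩ AB ∥ DC]
   → C = (-5, 5)
3. F_x = 5/9  [line 4·x + 7·y + -17 = 0 ∩ |FA|² = 269/81]
4. F_y = 19/9  [line 4·x + 7·y + -17 = 0 ∩ |FA|² = 269/81]
   → F = (5/9, 19/9)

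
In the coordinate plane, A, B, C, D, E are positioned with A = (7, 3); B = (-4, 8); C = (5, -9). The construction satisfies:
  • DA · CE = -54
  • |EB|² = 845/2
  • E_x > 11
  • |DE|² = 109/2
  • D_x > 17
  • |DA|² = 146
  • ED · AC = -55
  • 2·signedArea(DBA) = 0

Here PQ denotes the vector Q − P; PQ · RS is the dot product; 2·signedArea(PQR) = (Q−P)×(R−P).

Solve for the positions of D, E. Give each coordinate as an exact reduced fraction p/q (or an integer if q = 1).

D = (18, -2)
E = (23/2, -11/2)

1. D_x = 18  [line 5·x + 11·y + -68 = 0 ∩ |DA|² = 146]
2. D_y = -2  [line 5·x + 11·y + -68 = 0 ∩ |DA|² = 146]
   → D = (18, -2)
3. E_x = 23/2  [ED · AC = -55 ∩ DA · CE = -54]
4. E_y = -11/2  [ED · AC = -55 ∩ DA · CE = -54]
   → E = (23/2, -11/2)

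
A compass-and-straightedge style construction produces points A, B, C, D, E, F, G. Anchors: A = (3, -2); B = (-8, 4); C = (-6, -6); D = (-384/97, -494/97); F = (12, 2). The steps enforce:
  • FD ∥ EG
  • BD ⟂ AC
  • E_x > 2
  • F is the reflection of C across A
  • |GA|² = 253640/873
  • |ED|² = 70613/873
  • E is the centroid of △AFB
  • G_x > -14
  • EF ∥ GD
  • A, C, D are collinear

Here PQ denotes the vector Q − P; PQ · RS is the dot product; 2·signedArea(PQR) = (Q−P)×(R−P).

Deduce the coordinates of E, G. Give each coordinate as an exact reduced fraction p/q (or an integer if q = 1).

E = (7/3, 4/3)
G = (-3965/291, -1676/291)

1. E_x = 7/3  [E is the centroid of △AFB]
2. E_y = 4/3  [E is the centroid of △AFB]
   → E = (7/3, 4/3)
3. G_x = -3965/291  [EF ∥ GD ∩ FD ∥ EG]
4. G_y = -1676/291  [EF ∥ GD ∩ FD ∥ EG]
   → G = (-3965/291, -1676/291)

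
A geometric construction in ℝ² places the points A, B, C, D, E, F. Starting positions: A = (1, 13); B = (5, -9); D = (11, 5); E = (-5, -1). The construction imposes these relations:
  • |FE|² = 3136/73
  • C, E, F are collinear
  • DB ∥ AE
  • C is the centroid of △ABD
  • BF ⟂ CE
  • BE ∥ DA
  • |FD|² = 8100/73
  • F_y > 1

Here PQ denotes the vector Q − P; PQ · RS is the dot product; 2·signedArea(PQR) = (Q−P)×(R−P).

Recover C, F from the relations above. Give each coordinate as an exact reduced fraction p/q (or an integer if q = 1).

1. C_x = 17/3  [C is the centroid of △ABD]
2. C_y = 3  [C is the centroid of △ABD]
   → C = (17/3, 3)
3. F_x = 83/73  [C, E, F are collinear ∩ BF ⟂ CE]
4. F_y = 95/73  [C, E, F are collinear ∩ BF ⟂ CE]
   → F = (83/73, 95/73)

C = (17/3, 3)
F = (83/73, 95/73)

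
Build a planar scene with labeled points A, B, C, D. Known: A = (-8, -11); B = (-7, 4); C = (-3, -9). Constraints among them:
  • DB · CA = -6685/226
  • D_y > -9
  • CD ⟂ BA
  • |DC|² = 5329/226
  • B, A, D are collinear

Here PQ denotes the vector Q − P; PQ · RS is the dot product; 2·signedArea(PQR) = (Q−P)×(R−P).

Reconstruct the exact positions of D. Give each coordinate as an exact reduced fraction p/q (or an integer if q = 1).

1. D_x = -1773/226  [B, A, D are collinear ∩ CD ⟂ BA]
2. D_y = -1961/226  [B, A, D are collinear ∩ CD ⟂ BA]
   → D = (-1773/226, -1961/226)

D = (-1773/226, -1961/226)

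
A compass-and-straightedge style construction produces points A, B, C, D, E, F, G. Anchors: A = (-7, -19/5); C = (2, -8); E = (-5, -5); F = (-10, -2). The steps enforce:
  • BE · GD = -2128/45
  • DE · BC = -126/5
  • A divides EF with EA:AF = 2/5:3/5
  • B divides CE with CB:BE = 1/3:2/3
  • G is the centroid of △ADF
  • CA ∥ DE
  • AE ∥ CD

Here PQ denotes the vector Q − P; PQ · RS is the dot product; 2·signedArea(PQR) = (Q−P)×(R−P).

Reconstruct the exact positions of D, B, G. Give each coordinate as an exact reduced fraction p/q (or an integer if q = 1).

B = (-1/3, -7)
D = (4, -46/5)
G = (-13/3, -5)

1. D_x = 4  [CA ∥ DE ∩ AE ∥ CD]
2. D_y = -46/5  [CA ∥ DE ∩ AE ∥ CD]
   → D = (4, -46/5)
3. B_x = -1/3  [B divides CE with CB:BE = 1/3:2/3]
4. B_y = -7  [B divides CE with CB:BE = 1/3:2/3]
   → B = (-1/3, -7)
5. G_x = -13/3  [G is the centroid of △ADF]
6. G_y = -5  [G is the centroid of △ADF]
   → G = (-13/3, -5)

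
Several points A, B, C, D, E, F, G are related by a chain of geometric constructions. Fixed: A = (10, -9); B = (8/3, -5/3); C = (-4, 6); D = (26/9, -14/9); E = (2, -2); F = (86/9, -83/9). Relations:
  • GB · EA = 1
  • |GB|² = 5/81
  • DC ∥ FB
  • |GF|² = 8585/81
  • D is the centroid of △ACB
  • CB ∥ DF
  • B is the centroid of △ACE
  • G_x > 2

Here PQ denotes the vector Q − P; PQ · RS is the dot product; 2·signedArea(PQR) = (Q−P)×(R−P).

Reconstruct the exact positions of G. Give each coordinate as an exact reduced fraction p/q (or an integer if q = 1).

1. G_x = 22/9  [line -8·x + 7·y + 32 = 0 ∩ |GF|² = 8585/81]
2. G_y = -16/9  [line -8·x + 7·y + 32 = 0 ∩ |GF|² = 8585/81]
   → G = (22/9, -16/9)

G = (22/9, -16/9)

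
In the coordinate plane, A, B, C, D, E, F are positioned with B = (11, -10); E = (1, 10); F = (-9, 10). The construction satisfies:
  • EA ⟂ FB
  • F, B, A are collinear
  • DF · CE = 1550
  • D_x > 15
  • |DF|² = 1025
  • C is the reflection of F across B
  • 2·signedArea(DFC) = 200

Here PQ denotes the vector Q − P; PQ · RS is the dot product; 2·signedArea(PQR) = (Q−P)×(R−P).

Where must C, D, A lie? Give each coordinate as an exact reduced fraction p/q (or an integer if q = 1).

1. C_x = 31  [C is the reflection of F across B]
2. C_y = -30  [C is the reflection of F across B]
   → C = (31, -30)
3. D_x = 16  [2·signedArea(DFC) = 200 ∩ DF · CE = 1550]
4. D_y = -10  [2·signedArea(DFC) = 200 ∩ DF · CE = 1550]
   → D = (16, -10)
5. A_x = -4  [F, B, A are collinear ∩ EA ⟂ FB]
6. A_y = 5  [F, B, A are collinear ∩ EA ⟂ FB]
   → A = (-4, 5)

A = (-4, 5)
C = (31, -30)
D = (16, -10)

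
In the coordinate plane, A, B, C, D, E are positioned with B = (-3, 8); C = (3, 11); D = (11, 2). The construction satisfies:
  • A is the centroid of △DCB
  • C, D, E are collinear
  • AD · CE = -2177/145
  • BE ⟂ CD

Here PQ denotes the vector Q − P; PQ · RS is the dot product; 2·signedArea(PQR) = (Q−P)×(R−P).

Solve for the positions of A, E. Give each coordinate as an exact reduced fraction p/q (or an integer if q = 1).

A = (11/3, 7)
E = (267/145, 1784/145)

1. A_x = 11/3  [A is the centroid of △DCB]
2. A_y = 7  [A is the centroid of △DCB]
   → A = (11/3, 7)
3. E_x = 267/145  [C, D, E are collinear ∩ BE ⟂ CD]
4. E_y = 1784/145  [C, D, E are collinear ∩ BE ⟂ CD]
   → E = (267/145, 1784/145)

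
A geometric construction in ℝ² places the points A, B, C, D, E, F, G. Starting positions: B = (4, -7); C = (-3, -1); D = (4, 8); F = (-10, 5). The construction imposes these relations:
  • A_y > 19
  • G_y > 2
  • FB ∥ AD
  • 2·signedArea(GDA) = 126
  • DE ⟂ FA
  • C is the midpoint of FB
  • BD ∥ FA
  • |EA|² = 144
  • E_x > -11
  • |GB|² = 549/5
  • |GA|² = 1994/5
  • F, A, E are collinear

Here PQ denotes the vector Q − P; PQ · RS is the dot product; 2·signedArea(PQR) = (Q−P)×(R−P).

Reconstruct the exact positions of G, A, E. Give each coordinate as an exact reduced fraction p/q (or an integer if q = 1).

A = (-10, 20)
E = (-10, 8)
G = (-1/5, 13/5)

1. A_x = -10  [FB ∥ AD ∩ BD ∥ FA]
2. A_y = 20  [FB ∥ AD ∩ BD ∥ FA]
   → A = (-10, 20)
3. E_x = -10  [F, A, E are collinear ∩ DE ⟂ FA]
4. E_y = 8  [F, A, E are collinear ∩ DE ⟂ FA]
   → E = (-10, 8)
5. G_x = -1/5  [line -12·x + -14·y + 34 = 0 ∩ |GB|² = 549/5]
6. G_y = 13/5  [line -12·x + -14·y + 34 = 0 ∩ |GB|² = 549/5]
   → G = (-1/5, 13/5)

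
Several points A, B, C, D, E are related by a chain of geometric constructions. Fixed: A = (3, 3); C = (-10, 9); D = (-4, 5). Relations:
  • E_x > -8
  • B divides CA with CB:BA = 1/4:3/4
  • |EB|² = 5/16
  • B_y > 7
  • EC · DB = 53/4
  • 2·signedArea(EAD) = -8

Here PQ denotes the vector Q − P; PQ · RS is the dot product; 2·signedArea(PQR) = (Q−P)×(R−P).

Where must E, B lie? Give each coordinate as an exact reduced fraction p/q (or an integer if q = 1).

B = (-27/4, 15/2)
E = (-7, 7)

1. B_x = -27/4  [B divides CA with CB:BA = 1/4:3/4]
2. B_y = 15/2  [B divides CA with CB:BA = 1/4:3/4]
   → B = (-27/4, 15/2)
3. E_x = -7  [2·signedArea(EAD) = -8 ∩ EC · DB = 53/4]
4. E_y = 7  [2·signedArea(EAD) = -8 ∩ EC · DB = 53/4]
   → E = (-7, 7)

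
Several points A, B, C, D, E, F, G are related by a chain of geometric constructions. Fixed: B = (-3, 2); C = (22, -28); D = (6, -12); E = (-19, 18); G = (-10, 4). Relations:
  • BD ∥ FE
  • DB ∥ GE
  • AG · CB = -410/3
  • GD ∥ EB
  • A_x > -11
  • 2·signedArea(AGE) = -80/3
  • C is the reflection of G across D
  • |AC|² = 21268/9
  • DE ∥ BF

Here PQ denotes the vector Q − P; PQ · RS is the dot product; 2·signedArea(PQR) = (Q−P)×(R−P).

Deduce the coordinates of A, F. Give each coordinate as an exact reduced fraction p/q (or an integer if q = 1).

A = (-32/3, 8)
F = (-28, 32)

1. A_x = -32/3  [2·signedArea(AGE) = -80/3 ∩ AG · CB = -410/3]
2. A_y = 8  [2·signedArea(AGE) = -80/3 ∩ AG · CB = -410/3]
   → A = (-32/3, 8)
3. F_x = -28  [BD ∥ FE ∩ DE ∥ BF]
4. F_y = 32  [BD ∥ FE ∩ DE ∥ BF]
   → F = (-28, 32)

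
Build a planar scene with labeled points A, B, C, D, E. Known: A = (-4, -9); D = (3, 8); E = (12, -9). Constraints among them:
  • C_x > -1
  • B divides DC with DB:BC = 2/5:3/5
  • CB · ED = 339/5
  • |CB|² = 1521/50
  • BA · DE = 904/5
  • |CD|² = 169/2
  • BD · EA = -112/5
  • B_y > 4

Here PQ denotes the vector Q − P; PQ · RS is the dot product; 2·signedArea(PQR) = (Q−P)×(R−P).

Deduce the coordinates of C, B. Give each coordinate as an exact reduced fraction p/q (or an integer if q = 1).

B = (8/5, 23/5)
C = (-1/2, -1/2)

1. B_x = 8/5  [BA · DE = 904/5 ∩ BD · EA = -112/5]
2. B_y = 23/5  [BA · DE = 904/5 ∩ BD · EA = -112/5]
   → B = (8/5, 23/5)
3. C_x = -1/2  [CB · ED = 339/5 ∩ B divides DC with DB:BC = 2/5:3/5]
4. C_y = -1/2  [CB · ED = 339/5 ∩ B divides DC with DB:BC = 2/5:3/5]
   → C = (-1/2, -1/2)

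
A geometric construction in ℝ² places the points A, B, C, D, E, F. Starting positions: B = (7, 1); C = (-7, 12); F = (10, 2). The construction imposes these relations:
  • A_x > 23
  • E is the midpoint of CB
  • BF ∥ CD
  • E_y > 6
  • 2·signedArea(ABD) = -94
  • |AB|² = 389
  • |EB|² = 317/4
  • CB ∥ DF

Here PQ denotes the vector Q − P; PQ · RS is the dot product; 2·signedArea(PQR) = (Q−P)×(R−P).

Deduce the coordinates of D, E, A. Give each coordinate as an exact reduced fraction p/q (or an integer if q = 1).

A = (24, -9)
D = (-4, 13)
E = (0, 13/2)

1. D_x = -4  [CB ∥ DF ∩ BF ∥ CD]
2. D_y = 13  [CB ∥ DF ∩ BF ∥ CD]
   → D = (-4, 13)
3. E_x = 0  [E is the midpoint of CB]
4. E_y = 13/2  [E is the midpoint of CB]
   → E = (0, 13/2)
5. A_x = 24  [line -12·x + -11·y + 189 = 0 ∩ |AB|² = 389]
6. A_y = -9  [line -12·x + -11·y + 189 = 0 ∩ |AB|² = 389]
   → A = (24, -9)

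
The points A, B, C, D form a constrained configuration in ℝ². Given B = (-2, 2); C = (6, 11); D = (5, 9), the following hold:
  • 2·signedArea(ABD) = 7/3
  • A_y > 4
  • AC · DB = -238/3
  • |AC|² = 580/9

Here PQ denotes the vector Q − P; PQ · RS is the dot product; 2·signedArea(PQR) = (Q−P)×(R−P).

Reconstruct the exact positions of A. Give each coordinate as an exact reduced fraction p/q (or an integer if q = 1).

A = (2/3, 5)

1. A_x = 2/3  [AC · DB = -238/3 ∩ 2·signedArea(ABD) = 7/3]
2. A_y = 5  [AC · DB = -238/3 ∩ 2·signedArea(ABD) = 7/3]
   → A = (2/3, 5)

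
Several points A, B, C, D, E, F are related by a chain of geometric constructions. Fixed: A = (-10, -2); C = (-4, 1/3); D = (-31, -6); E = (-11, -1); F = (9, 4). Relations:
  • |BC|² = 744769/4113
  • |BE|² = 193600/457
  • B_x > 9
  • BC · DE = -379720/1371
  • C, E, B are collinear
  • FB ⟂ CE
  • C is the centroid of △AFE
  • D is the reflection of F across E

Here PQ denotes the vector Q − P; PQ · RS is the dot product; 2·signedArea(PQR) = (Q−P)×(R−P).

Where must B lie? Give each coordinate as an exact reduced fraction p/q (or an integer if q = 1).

B = (4213/457, 1303/457)

1. B_x = 4213/457  [C, E, B are collinear ∩ FB ⟂ CE]
2. B_y = 1303/457  [C, E, B are collinear ∩ FB ⟂ CE]
   → B = (4213/457, 1303/457)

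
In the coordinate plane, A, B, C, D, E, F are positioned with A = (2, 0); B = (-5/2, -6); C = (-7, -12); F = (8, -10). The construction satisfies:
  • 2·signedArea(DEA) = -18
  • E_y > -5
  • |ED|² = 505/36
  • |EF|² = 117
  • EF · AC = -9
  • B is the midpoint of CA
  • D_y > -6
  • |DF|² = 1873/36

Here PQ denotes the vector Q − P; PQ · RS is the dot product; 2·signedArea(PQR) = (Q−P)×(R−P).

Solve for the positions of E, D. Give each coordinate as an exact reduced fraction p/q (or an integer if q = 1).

1. E_x = -1  [line 9·x + 12·y + 57 = 0 ∩ |EF|² = 117]
2. E_y = -4  [line 9·x + 12·y + 57 = 0 ∩ |EF|² = 117]
   → E = (-1, -4)
3. D_x = 5/2  [line -4·x + 3·y + 26 = 0 ∩ |DF|² = 1873/36]
4. D_y = -16/3  [line -4·x + 3·y + 26 = 0 ∩ |DF|² = 1873/36]
   → D = (5/2, -16/3)

D = (5/2, -16/3)
E = (-1, -4)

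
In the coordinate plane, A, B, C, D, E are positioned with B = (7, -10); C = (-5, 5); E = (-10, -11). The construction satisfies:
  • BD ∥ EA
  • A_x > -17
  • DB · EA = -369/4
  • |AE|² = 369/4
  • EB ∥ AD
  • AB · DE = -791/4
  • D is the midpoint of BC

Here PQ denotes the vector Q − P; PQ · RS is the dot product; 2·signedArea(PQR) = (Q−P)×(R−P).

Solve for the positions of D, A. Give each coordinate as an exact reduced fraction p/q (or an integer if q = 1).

1. D_x = 1  [D is the midpoint of BC]
2. D_y = -5/2  [D is the midpoint of BC]
   → D = (1, -5/2)
3. A_x = -16  [EB ∥ AD ∩ BD ∥ EA]
4. A_y = -7/2  [EB ∥ AD ∩ BD ∥ EA]
   → A = (-16, -7/2)

A = (-16, -7/2)
D = (1, -5/2)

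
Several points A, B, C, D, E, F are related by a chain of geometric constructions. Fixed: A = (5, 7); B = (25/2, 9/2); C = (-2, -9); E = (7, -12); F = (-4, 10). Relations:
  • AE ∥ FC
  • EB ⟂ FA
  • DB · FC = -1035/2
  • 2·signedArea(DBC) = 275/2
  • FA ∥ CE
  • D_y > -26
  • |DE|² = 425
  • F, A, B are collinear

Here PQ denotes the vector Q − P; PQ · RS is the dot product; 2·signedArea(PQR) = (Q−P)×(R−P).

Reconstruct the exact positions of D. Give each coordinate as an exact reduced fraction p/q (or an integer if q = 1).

1. D_x = -9  [DB · FC = -1035/2 ∩ 2·signedArea(DBC) = 275/2]
2. D_y = -25  [DB · FC = -1035/2 ∩ 2·signedArea(DBC) = 275/2]
   → D = (-9, -25)

D = (-9, -25)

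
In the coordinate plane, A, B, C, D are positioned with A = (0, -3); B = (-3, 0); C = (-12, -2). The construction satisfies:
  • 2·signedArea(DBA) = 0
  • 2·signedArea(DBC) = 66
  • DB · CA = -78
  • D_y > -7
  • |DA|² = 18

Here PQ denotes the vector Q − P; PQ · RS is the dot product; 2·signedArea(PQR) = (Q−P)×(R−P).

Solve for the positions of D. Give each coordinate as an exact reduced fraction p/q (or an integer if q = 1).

D = (3, -6)

1. D_x = 3  [2·signedArea(DBA) = 0 ∩ 2·signedArea(DBC) = 66]
2. D_y = -6  [2·signedArea(DBA) = 0 ∩ 2·signedArea(DBC) = 66]
   → D = (3, -6)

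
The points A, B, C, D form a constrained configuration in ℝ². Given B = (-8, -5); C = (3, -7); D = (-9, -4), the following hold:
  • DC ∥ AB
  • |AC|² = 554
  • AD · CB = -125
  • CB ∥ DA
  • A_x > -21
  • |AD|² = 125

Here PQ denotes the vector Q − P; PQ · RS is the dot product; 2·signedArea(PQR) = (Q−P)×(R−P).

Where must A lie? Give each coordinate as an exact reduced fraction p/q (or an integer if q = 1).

1. A_x = -20  [DC ∥ AB ∩ CB ∥ DA]
2. A_y = -2  [DC ∥ AB ∩ CB ∥ DA]
   → A = (-20, -2)

A = (-20, -2)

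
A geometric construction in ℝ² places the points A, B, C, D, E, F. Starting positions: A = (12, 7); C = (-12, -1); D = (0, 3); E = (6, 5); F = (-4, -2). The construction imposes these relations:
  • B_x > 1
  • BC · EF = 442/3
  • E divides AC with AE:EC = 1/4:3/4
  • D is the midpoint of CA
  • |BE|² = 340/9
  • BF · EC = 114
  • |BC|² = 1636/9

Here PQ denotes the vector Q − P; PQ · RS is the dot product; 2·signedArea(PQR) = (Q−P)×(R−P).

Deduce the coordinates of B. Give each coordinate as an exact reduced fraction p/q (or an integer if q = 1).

B = (4/3, 1)

1. B_x = 4/3  [BC · EF = 442/3 ∩ BF · EC = 114]
2. B_y = 1  [BC · EF = 442/3 ∩ BF · EC = 114]
   → B = (4/3, 1)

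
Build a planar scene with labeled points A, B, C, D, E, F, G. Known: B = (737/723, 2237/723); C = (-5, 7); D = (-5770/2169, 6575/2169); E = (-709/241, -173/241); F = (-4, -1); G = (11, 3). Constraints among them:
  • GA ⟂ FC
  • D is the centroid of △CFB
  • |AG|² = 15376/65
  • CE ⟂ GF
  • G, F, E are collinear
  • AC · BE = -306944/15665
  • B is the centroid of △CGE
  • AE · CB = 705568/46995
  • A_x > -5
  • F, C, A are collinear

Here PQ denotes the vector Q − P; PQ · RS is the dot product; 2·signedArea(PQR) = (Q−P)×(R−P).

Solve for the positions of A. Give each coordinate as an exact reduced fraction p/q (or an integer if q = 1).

1. A_x = -277/65  [F, C, A are collinear ∩ GA ⟂ FC]
2. A_y = 71/65  [F, C, A are collinear ∩ GA ⟂ FC]
   → A = (-277/65, 71/65)

A = (-277/65, 71/65)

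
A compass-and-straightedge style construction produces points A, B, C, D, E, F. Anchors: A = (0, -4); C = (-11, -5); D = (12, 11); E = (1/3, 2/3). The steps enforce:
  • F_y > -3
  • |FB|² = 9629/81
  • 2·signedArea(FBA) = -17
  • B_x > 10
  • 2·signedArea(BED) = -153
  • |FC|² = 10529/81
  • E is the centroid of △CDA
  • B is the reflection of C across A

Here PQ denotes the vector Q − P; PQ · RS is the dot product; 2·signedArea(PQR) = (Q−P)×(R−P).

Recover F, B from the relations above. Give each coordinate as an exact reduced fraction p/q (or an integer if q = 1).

1. B_x = 11  [B is the reflection of C across A]
2. B_y = -3  [B is the reflection of C across A]
   → B = (11, -3)
3. F_x = 1/9  [line 1·x + -11·y + -27 = 0 ∩ |FC|² = 10529/81]
4. F_y = -22/9  [line 1·x + -11·y + -27 = 0 ∩ |FC|² = 10529/81]
   → F = (1/9, -22/9)

B = (11, -3)
F = (1/9, -22/9)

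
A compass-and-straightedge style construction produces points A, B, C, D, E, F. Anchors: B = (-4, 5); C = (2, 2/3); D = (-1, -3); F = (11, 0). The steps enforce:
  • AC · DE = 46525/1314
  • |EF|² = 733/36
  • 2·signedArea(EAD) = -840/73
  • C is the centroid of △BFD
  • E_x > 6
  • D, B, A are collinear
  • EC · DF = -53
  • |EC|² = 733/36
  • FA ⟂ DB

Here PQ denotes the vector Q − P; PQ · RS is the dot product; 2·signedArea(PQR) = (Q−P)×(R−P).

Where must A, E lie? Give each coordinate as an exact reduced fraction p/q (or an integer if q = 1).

A = (-37/73, -315/73)
E = (13/2, 1/3)

1. A_x = -37/73  [D, B, A are collinear ∩ FA ⟂ DB]
2. A_y = -315/73  [D, B, A are collinear ∩ FA ⟂ DB]
   → A = (-37/73, -315/73)
3. E_x = 13/2  [EC · DF = -53 ∩ AC · DE = 46525/1314]
4. E_y = 1/3  [EC · DF = -53 ∩ AC · DE = 46525/1314]
   → E = (13/2, 1/3)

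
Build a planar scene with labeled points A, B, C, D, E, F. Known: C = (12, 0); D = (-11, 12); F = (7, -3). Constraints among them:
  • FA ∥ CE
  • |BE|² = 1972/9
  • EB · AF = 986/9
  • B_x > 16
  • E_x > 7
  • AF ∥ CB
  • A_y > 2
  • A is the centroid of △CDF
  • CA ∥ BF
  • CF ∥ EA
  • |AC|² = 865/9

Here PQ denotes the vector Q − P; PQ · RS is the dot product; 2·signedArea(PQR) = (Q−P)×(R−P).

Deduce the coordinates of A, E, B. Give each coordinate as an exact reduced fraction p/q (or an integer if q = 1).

1. A_x = 8/3  [A is the centroid of △CDF]
2. A_y = 3  [A is the centroid of △CDF]
   → A = (8/3, 3)
3. E_x = 23/3  [CF ∥ EA ∩ FA ∥ CE]
4. E_y = 6  [CF ∥ EA ∩ FA ∥ CE]
   → E = (23/3, 6)
5. B_x = 49/3  [CA ∥ BF ∩ AF ∥ CB]
6. B_y = -6  [CA ∥ BF ∩ AF ∥ CB]
   → B = (49/3, -6)

A = (8/3, 3)
B = (49/3, -6)
E = (23/3, 6)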